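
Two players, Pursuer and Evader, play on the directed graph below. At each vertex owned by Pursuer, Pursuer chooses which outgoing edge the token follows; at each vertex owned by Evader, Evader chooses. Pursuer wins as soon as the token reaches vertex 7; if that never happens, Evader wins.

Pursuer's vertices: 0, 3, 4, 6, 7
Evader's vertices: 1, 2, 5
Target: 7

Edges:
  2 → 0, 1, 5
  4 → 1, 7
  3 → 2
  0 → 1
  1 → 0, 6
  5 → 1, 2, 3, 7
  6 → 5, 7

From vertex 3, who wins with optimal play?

Evader

A0 = {7}
A1: add {4, 6} — 4 (Pursuer) has 4→7; 6 (Pursuer) has 6→7.
A2 = A1; e.g. 0 (Pursuer) has no edge into A1. Fixed point.
3 never enters the attractor, so Evader can avoid the target forever.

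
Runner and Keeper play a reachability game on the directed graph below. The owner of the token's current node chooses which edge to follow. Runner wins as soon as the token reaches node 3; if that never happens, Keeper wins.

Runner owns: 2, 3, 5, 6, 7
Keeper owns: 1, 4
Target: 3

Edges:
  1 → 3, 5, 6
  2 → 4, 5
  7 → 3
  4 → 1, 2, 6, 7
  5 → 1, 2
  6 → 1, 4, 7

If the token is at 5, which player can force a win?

A0 = {3}
A1: add {7} — 7 (Runner) has 7→3.
A2: add {6} — 6 (Runner) has 6→7.
A3 = A2; e.g. 1 (Keeper) can still go to 5. Fixed point.
5 never enters the attractor, so Keeper can avoid the target forever.

Keeper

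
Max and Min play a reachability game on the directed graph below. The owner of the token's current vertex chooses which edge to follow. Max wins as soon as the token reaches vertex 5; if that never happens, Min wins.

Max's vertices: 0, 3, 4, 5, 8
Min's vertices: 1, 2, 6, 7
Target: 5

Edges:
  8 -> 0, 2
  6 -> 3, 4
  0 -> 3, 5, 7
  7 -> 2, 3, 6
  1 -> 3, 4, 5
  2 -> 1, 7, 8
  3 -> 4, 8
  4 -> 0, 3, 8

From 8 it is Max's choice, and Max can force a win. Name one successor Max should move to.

A0 = {5}
A1: add {0} — 0 (Max) has 0→5.
A2: add {4, 8} — 4 (Max) has 4→0; 8 (Max) has 8→0.
A3: add {3} — 3 (Max) has 3→4.
A4: add {1, 6} — 1 (Min): all of {3, 4, 5} already in; 6 (Min): all of {3, 4} already in.
A5 = A4; e.g. 2 (Min) can still go to 7. Fixed point.
From 8, successor 0 is in the attractor (rank 1); the other successor 2 is not.

0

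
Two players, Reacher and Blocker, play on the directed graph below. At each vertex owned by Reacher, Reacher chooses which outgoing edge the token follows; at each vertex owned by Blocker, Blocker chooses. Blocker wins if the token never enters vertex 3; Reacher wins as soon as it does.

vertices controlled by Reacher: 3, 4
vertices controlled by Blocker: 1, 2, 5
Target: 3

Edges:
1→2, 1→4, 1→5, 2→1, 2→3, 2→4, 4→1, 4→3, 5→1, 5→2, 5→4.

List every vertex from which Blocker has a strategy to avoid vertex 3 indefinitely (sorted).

A0 = {3}
A1: add {4} — 4 (Reacher) has 4→3.
A2 = A1; e.g. 1 (Blocker) can still go to 2. Fixed point.
Reacher's attractor = {3, 4}; Blocker avoids the target exactly from the complement.

1, 2, 5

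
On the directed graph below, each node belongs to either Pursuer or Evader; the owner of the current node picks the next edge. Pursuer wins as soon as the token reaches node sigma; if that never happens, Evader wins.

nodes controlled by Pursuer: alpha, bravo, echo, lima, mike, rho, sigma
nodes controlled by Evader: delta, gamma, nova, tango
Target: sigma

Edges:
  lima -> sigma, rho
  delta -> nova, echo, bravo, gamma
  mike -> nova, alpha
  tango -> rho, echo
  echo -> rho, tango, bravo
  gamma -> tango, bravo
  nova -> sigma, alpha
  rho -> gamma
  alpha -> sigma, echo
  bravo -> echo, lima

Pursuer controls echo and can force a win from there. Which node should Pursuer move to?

bravo

A0 = {sigma}
A1: add {alpha, lima} — alpha (Pursuer) has alpha→sigma; lima (Pursuer) has lima→sigma.
A2: add {bravo, mike, nova} — nova (Evader): all of {sigma, alpha} already in; bravo (Pursuer) has bravo→lima; mike (Pursuer) has mike→alpha.
A3: add {echo} — echo (Pursuer) has echo→bravo.
A4 = A3; e.g. rho (Pursuer) has no edge into A3. Fixed point.
From echo, successor bravo is in the attractor (rank 2); the other successors rho, tango are not.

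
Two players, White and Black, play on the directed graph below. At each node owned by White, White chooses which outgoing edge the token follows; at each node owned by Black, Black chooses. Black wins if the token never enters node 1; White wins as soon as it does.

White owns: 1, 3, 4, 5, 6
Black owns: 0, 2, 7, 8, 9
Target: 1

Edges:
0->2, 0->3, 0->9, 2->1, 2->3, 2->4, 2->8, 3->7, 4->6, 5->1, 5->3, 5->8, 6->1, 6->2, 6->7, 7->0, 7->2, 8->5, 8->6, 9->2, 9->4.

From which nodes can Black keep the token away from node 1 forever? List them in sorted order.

0, 2, 3, 7, 9

A0 = {1}
A1: add {5, 6} — 5 (White) has 5→1; 6 (White) has 6→1.
A2: add {4, 8} — 4 (White) has 4→6; 8 (Black): all of {5, 6} already in.
A3 = A2; e.g. 0 (Black) can still go to 2. Fixed point.
White's attractor = {1, 4, 5, 6, 8}; Black avoids the target exactly from the complement.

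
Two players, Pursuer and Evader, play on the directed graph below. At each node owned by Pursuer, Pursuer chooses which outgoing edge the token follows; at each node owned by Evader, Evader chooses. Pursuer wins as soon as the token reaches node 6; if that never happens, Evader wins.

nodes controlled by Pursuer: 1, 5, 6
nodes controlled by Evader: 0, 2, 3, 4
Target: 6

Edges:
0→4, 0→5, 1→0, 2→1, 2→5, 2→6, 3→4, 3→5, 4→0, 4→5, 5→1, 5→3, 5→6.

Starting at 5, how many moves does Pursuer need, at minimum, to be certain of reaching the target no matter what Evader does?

1

A0 = {6}
A1: add {5} — 5 (Pursuer) has 5→6.
A2 = A1; e.g. 0 (Evader) can still go to 4. Fixed point.
5 enters the attractor at level 1, so Pursuer can force the target in 1 move from there.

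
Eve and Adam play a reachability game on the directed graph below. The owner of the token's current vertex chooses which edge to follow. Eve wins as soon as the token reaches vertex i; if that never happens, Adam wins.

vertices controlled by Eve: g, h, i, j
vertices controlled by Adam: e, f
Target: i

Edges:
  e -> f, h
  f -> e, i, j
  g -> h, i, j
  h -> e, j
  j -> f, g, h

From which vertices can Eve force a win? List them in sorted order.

A0 = {i}
A1: add {g} — g (Eve) has g→i.
A2: add {j} — j (Eve) has j→g.
A3: add {h} — h (Eve) has h→j.
A4 = A3; e.g. e (Adam) can still go to f. Fixed point.
Eve's winning region = {g, h, i, j}.

g, h, i, j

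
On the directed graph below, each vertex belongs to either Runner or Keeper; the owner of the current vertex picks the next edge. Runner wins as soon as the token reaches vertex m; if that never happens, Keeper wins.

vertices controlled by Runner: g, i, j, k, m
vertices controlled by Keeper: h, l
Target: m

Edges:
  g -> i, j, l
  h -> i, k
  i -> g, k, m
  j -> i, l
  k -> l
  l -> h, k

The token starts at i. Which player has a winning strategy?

A0 = {m}
A1: add {i} — i (Runner) has i→m.
i ∈ A1, so Runner can force the target.

Runner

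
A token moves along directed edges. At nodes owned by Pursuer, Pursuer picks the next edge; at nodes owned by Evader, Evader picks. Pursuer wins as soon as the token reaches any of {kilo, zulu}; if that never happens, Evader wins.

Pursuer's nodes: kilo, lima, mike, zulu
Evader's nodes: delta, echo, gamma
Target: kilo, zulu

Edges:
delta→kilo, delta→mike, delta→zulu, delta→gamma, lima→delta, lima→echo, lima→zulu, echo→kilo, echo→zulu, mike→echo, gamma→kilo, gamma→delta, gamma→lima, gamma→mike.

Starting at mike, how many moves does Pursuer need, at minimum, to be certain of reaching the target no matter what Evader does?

A0 = {kilo, zulu}
A1: add {echo, lima} — lima (Pursuer) has lima→zulu; echo (Evader): all of {kilo, zulu} already in.
A2: add {mike} — mike (Pursuer) has mike→echo.
A3 = A2; e.g. delta (Evader) can still go to gamma. Fixed point.
mike enters the attractor at level 2, so Pursuer can force the target in 2 moves from there.

2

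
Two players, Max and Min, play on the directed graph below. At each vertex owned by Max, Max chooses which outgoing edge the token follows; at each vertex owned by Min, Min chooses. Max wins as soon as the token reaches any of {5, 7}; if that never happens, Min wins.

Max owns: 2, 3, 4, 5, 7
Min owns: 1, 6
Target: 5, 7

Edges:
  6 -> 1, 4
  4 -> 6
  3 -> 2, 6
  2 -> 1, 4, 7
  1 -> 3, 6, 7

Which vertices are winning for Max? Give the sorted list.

A0 = {5, 7}
A1: add {2} — 2 (Max) has 2→7.
A2: add {3} — 3 (Max) has 3→2.
A3 = A2; e.g. 1 (Min) can still go to 6. Fixed point.
Max's winning region = {2, 3, 5, 7}.

2, 3, 5, 7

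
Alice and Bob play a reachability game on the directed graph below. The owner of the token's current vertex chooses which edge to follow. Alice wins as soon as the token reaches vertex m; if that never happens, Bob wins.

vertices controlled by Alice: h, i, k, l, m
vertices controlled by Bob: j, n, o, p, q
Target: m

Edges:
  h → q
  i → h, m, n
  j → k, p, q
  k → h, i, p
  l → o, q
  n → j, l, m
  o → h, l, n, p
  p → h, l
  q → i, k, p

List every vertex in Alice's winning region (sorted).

A0 = {m}
A1: add {i} — i (Alice) has i→m.
A2: add {k} — k (Alice) has k→i.
A3 = A2; e.g. h (Alice) has no edge into A2. Fixed point.
Alice's winning region = {i, k, m}.

i, k, m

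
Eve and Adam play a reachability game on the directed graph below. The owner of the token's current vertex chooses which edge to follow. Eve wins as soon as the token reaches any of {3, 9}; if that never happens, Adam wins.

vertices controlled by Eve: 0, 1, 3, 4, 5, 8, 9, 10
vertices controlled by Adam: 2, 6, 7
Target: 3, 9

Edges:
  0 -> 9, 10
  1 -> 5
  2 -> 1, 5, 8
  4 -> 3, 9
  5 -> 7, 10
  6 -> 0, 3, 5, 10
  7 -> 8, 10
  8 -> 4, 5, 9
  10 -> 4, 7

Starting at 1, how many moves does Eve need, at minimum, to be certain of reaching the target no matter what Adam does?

4

A0 = {3, 9}
A1: add {0, 4, 8} — 0 (Eve) has 0→9; 4 (Eve) has 4→3; 8 (Eve) has 8→9.
A2: add {10} — 10 (Eve) has 10→4.
A3: add {5, 7} — 5 (Eve) has 5→10; 7 (Adam): all of {8, 10} already in.
A4: add {1, 6} — 1 (Eve) has 1→5; 6 (Adam): all of {0, 3, 5, 10} already in.
1 enters the attractor at level 4, so Eve can force the target in 4 moves from there.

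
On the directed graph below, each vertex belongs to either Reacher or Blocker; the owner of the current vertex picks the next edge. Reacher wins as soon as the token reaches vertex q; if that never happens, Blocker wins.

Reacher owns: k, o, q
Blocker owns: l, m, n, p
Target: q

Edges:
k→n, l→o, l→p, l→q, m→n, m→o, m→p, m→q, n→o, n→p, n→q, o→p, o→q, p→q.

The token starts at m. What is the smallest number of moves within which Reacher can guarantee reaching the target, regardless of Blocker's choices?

A0 = {q}
A1: add {o, p} — o (Reacher) has o→q; p (Blocker): all of {q} already in.
A2: add {l, n} — l (Blocker): all of {o, p, q} already in; n (Blocker): all of {o, p, q} already in.
A3: add {k, m} — k (Reacher) has k→n; m (Blocker): all of {n, o, p, q} already in.
A3 = all vertices. Fixed point.
m enters the attractor at level 3, so Reacher can force the target in 3 moves from there.

3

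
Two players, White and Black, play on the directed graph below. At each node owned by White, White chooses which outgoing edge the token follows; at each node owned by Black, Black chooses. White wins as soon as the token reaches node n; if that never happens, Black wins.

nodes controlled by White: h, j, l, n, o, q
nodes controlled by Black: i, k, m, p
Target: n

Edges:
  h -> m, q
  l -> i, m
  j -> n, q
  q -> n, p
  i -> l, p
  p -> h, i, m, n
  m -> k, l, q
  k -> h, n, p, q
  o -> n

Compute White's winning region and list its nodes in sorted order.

h, j, n, o, q

A0 = {n}
A1: add {j, o, q} — j (White) has j→n; o (White) has o→n; q (White) has q→n.
A2: add {h} — h (White) has h→q.
A3 = A2; e.g. i (Black) can still go to l. Fixed point.
White's winning region = {h, j, n, o, q}.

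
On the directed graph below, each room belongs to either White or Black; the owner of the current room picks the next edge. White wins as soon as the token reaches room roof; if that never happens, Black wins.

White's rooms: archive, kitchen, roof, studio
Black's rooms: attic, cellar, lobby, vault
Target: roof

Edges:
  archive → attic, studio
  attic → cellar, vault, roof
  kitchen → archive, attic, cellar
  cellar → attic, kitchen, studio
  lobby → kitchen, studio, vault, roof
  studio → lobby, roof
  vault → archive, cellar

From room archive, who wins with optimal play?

White

A0 = {roof}
A1: add {studio} — studio (White) has studio→roof.
A2: add {archive} — archive (White) has archive→studio.
archive ∈ A2, so White can force the target.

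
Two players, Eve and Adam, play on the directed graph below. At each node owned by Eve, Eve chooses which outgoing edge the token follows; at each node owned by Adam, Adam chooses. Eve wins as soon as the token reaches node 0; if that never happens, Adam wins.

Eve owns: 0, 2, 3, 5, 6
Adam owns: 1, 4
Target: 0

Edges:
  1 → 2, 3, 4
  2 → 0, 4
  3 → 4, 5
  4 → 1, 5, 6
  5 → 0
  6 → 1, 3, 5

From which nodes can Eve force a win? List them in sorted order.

0, 2, 3, 5, 6

A0 = {0}
A1: add {2, 5} — 2 (Eve) has 2→0; 5 (Eve) has 5→0.
A2: add {3, 6} — 3 (Eve) has 3→5; 6 (Eve) has 6→5.
A3 = A2; e.g. 1 (Adam) can still go to 4. Fixed point.
Eve's winning region = {0, 2, 3, 5, 6}.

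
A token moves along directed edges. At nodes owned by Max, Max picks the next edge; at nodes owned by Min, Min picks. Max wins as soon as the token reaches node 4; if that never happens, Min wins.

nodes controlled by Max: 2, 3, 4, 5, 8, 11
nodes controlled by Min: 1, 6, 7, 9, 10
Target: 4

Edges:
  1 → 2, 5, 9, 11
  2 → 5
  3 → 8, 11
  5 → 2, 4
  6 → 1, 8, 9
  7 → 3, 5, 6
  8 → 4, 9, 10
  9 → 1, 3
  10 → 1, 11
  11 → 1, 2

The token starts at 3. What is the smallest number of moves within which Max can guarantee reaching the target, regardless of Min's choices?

A0 = {4}
A1: add {5, 8} — 5 (Max) has 5→4; 8 (Max) has 8→4.
A2: add {2, 3} — 2 (Max) has 2→5; 3 (Max) has 3→8.
3 enters the attractor at level 2, so Max can force the target in 2 moves from there.

2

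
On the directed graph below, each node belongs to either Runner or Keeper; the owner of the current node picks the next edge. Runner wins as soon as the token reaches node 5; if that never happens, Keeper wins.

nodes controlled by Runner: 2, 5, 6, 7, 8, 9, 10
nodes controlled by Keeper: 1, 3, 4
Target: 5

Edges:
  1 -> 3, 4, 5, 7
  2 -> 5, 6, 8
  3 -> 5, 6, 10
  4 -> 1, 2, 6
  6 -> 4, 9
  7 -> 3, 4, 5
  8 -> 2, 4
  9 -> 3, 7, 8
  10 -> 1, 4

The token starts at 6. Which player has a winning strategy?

A0 = {5}
A1: add {2, 7} — 2 (Runner) has 2→5; 7 (Runner) has 7→5.
A2: add {8, 9} — 8 (Runner) has 8→2; 9 (Runner) has 9→7.
A3: add {6} — 6 (Runner) has 6→9.
A4 = A3; e.g. 1 (Keeper) can still go to 3. Fixed point.
6 ∈ A3, so Runner can force the target.

Runner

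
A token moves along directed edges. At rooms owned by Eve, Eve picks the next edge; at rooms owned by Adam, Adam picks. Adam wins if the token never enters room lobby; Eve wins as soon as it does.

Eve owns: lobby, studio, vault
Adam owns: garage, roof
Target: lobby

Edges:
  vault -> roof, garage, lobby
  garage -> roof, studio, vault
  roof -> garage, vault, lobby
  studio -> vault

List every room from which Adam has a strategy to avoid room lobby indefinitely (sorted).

A0 = {lobby}
A1: add {vault} — vault (Eve) has vault→lobby.
A2: add {studio} — studio (Eve) has studio→vault.
A3 = A2; e.g. roof (Adam) can still go to garage. Fixed point.
Eve's attractor = {lobby, studio, vault}; Adam avoids the target exactly from the complement.

garage, roof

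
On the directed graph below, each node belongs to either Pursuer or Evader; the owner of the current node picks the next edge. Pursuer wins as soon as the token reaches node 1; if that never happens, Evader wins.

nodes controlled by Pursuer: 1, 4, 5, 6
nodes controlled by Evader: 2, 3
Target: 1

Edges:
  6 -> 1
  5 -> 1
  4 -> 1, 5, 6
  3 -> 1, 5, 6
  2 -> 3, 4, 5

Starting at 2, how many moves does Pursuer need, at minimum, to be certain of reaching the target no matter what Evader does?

A0 = {1}
A1: add {4, 5, 6} — 4 (Pursuer) has 4→1; 5 (Pursuer) has 5→1; 6 (Pursuer) has 6→1.
A2: add {3} — 3 (Evader): all of {1, 5, 6} already in.
A3: add {2} — 2 (Evader): all of {3, 4, 5} already in.
A3 = all vertices. Fixed point.
2 enters the attractor at level 3, so Pursuer can force the target in 3 moves from there.

3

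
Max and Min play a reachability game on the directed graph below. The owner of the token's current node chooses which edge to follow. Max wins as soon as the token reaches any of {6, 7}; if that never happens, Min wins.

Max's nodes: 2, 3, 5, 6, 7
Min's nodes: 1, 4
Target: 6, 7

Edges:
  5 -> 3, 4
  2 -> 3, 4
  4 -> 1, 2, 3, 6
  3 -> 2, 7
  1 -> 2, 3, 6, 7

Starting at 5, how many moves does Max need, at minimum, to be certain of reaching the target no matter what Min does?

A0 = {6, 7}
A1: add {3} — 3 (Max) has 3→7.
A2: add {2, 5} — 2 (Max) has 2→3; 5 (Max) has 5→3.
5 enters the attractor at level 2, so Max can force the target in 2 moves from there.

2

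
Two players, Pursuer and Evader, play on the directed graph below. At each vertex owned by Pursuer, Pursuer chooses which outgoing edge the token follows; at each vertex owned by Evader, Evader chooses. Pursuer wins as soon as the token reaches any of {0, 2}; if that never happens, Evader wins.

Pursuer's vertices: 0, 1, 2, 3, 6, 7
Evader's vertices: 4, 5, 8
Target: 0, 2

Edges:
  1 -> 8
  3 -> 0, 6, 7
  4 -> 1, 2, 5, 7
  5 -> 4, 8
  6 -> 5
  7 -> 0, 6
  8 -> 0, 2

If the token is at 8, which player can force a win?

Pursuer

A0 = {0, 2}
A1: add {3, 7, 8} — 3 (Pursuer) has 3→0; 7 (Pursuer) has 7→0; 8 (Evader): all of {0, 2} already in.
8 ∈ A1, so Pursuer can force the target.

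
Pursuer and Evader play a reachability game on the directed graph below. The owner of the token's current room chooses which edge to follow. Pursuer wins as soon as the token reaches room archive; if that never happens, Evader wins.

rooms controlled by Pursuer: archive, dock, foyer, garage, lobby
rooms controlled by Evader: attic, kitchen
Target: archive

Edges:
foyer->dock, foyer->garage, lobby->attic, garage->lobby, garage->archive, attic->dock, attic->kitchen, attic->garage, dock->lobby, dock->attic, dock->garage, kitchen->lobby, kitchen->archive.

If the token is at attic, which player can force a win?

Evader

A0 = {archive}
A1: add {garage} — garage (Pursuer) has garage→archive.
A2: add {dock, foyer} — dock (Pursuer) has dock→garage; foyer (Pursuer) has foyer→garage.
A3 = A2; e.g. kitchen (Evader) can still go to lobby. Fixed point.
attic never enters the attractor, so Evader can avoid the target forever.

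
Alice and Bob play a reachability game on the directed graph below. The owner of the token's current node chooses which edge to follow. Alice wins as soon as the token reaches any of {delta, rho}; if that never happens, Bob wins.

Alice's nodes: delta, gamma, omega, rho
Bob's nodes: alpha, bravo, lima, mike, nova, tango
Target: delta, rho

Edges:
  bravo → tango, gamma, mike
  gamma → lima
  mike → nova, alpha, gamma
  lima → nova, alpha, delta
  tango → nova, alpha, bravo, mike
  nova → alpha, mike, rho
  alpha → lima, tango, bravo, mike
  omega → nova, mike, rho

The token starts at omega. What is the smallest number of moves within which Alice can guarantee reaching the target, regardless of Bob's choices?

A0 = {delta, rho}
A1: add {omega} — omega (Alice) has omega→rho.
A2 = A1; e.g. nova (Bob) can still go to alpha. Fixed point.
omega enters the attractor at level 1, so Alice can force the target in 1 move from there.

1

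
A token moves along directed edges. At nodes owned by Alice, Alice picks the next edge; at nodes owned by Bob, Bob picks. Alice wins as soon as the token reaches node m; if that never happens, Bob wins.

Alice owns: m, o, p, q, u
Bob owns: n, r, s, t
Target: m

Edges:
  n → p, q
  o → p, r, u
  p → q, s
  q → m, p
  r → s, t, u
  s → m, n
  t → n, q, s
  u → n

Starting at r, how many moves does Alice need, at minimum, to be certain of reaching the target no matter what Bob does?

6

A0 = {m}
A1: add {q} — q (Alice) has q→m.
A2: add {p} — p (Alice) has p→q.
A3: add {n, o} — n (Bob): all of {p, q} already in; o (Alice) has o→p.
A4: add {s, u} — s (Bob): all of {m, n} already in; u (Alice) has u→n.
A5: add {t} — t (Bob): all of {n, q, s} already in.
A6: add {r} — r (Bob): all of {s, t, u} already in.
A6 = all vertices. Fixed point.
r enters the attractor at level 6, so Alice can force the target in 6 moves from there.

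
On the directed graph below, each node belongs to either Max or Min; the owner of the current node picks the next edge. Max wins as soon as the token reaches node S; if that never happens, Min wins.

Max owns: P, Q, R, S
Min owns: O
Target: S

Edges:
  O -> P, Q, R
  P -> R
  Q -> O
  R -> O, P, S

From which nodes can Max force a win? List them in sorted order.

A0 = {S}
A1: add {R} — R (Max) has R→S.
A2: add {P} — P (Max) has P→R.
A3 = A2; e.g. O (Min) can still go to Q. Fixed point.
Max's winning region = {P, R, S}.

P, R, S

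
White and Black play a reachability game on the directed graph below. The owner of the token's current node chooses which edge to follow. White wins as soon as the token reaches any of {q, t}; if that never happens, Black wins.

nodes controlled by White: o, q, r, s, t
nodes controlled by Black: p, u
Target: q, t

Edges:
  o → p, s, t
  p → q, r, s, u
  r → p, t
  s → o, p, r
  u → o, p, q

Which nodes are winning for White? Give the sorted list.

A0 = {q, t}
A1: add {o, r} — o (White) has o→t; r (White) has r→t.
A2: add {s} — s (White) has s→o.
A3 = A2; e.g. p (Black) can still go to u. Fixed point.
White's winning region = {o, q, r, s, t}.

o, q, r, s, t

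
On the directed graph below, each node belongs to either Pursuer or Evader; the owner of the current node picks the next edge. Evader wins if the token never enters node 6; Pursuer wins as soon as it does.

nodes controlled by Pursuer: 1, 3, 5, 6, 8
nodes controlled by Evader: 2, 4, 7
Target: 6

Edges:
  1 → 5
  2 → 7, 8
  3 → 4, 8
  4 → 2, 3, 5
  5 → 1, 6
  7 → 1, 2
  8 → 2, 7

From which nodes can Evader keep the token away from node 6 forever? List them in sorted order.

2, 3, 4, 7, 8

A0 = {6}
A1: add {5} — 5 (Pursuer) has 5→6.
A2: add {1} — 1 (Pursuer) has 1→5.
A3 = A2; e.g. 2 (Evader) can still go to 7. Fixed point.
Pursuer's attractor = {1, 5, 6}; Evader avoids the target exactly from the complement.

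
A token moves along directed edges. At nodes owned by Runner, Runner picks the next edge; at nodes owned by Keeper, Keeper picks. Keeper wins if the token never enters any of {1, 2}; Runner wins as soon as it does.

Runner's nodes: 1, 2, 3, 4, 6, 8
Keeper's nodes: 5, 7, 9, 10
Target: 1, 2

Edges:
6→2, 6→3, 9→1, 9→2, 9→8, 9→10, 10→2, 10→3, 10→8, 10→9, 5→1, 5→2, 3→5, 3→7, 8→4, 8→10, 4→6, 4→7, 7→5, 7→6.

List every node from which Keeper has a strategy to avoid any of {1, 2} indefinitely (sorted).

9, 10

A0 = {1, 2}
A1: add {5, 6} — 5 (Keeper): all of {1, 2} already in; 6 (Runner) has 6→2.
A2: add {3, 4, 7} — 3 (Runner) has 3→5; 4 (Runner) has 4→6; 7 (Keeper): all of {5, 6} already in.
A3: add {8} — 8 (Runner) has 8→4.
A4 = A3; e.g. 9 (Keeper) can still go to 10. Fixed point.
Runner's attractor = {1, 2, 3, 4, 5, 6, 7, 8}; Keeper avoids the target exactly from the complement.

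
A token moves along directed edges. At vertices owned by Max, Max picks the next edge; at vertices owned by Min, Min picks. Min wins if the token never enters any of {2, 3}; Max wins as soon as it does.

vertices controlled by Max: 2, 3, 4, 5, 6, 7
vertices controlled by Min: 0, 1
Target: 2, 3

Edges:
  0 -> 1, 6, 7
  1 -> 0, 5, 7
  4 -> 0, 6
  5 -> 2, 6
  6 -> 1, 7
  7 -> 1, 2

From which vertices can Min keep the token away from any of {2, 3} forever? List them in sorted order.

0, 1

A0 = {2, 3}
A1: add {5, 7} — 5 (Max) has 5→2; 7 (Max) has 7→2.
A2: add {6} — 6 (Max) has 6→7.
A3: add {4} — 4 (Max) has 4→6.
A4 = A3; e.g. 0 (Min) can still go to 1. Fixed point.
Max's attractor = {2, 3, 4, 5, 6, 7}; Min avoids the target exactly from the complement.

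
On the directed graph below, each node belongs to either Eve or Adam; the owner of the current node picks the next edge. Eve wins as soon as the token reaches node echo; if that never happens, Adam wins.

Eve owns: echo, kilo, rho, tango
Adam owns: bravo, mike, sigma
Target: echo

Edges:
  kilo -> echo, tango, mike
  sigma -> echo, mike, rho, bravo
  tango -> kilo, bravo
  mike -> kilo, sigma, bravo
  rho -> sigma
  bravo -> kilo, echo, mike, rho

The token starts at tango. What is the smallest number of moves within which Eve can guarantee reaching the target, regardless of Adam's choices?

2

A0 = {echo}
A1: add {kilo} — kilo (Eve) has kilo→echo.
A2: add {tango} — tango (Eve) has tango→kilo.
A3 = A2; e.g. sigma (Adam) can still go to mike. Fixed point.
tango enters the attractor at level 2, so Eve can force the target in 2 moves from there.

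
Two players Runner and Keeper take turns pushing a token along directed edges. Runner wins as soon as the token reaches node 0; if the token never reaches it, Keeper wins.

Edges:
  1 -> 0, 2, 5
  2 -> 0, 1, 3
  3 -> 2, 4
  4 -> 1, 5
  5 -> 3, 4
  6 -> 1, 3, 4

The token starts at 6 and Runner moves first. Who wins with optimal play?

Track states (vertex, player-to-move).
A0 = {(0,Runner), (0,Keeper)}
A1: add {(1,Runner), (2,Runner)}.
A2 = A1; e.g. (1,Keeper) stays out. (6,Runner) never enters ⇒ Keeper avoids the target.

Keeper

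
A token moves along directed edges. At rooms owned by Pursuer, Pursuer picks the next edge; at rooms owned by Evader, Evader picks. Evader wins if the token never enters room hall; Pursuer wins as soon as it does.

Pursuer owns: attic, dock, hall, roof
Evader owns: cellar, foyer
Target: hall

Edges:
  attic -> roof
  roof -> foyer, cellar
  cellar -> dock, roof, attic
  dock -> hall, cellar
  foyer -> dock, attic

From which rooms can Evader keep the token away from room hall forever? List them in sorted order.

A0 = {hall}
A1: add {dock} — dock (Pursuer) has dock→hall.
A2 = A1; e.g. roof (Pursuer) has no edge into A1. Fixed point.
Pursuer's attractor = {dock, hall}; Evader avoids the target exactly from the complement.

attic, cellar, foyer, roof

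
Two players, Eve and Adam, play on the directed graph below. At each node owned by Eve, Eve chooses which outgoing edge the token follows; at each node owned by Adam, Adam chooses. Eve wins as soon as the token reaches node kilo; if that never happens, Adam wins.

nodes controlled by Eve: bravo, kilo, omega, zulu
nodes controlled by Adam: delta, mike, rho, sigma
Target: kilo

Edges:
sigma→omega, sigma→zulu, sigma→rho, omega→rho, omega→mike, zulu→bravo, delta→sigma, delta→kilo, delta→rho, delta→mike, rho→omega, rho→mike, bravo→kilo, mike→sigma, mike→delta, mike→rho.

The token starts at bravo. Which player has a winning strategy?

A0 = {kilo}
A1: add {bravo} — bravo (Eve) has bravo→kilo.
bravo ∈ A1, so Eve can force the target.

Eve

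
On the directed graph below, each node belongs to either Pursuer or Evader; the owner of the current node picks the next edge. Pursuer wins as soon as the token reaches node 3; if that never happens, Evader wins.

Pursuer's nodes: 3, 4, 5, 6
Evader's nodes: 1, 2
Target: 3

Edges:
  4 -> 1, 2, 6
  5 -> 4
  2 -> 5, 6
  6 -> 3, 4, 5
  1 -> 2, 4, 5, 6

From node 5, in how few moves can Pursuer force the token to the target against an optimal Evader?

3

A0 = {3}
A1: add {6} — 6 (Pursuer) has 6→3.
A2: add {4} — 4 (Pursuer) has 4→6.
A3: add {5} — 5 (Pursuer) has 5→4.
5 enters the attractor at level 3, so Pursuer can force the target in 3 moves from there.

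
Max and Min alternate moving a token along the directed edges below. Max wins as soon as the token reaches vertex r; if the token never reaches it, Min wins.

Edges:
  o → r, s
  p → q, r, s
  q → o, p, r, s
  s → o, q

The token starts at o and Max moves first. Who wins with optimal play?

Track states (vertex, player-to-move).
A0 = {(r,Max), (r,Min)}
A1: add {(o,Max), (p,Max), (q,Max)}.
(o,Max) ∈ A1 ⇒ Max forces the target.

Max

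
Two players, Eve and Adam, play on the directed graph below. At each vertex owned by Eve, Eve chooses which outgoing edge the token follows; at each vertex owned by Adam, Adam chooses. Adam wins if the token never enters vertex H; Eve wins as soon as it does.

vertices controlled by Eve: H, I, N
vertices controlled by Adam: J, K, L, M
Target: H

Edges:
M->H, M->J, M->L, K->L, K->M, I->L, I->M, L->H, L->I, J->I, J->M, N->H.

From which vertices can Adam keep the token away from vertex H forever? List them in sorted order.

A0 = {H}
A1: add {N} — N (Eve) has N→H.
A2 = A1; e.g. I (Eve) has no edge into A1. Fixed point.
Eve's attractor = {H, N}; Adam avoids the target exactly from the complement.

I, J, K, L, M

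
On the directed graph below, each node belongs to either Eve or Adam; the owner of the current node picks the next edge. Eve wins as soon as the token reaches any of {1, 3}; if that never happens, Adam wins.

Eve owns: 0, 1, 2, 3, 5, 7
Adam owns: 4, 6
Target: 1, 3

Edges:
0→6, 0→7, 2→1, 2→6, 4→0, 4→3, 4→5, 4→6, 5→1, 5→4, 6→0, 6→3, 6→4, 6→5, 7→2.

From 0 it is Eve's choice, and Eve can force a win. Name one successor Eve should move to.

A0 = {1, 3}
A1: add {2, 5} — 2 (Eve) has 2→1; 5 (Eve) has 5→1.
A2: add {7} — 7 (Eve) has 7→2.
A3: add {0} — 0 (Eve) has 0→7.
A4 = A3; e.g. 4 (Adam) can still go to 6. Fixed point.
From 0, successor 7 is in the attractor (rank 2); the other successor 6 is not.

7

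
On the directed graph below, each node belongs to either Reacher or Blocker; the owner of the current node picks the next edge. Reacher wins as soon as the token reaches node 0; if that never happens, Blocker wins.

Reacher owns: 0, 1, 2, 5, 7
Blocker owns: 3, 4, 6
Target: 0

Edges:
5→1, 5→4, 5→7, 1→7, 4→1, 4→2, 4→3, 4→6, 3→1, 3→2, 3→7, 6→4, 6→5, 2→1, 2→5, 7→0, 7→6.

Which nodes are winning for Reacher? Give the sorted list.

0, 1, 2, 3, 5, 7

A0 = {0}
A1: add {7} — 7 (Reacher) has 7→0.
A2: add {1, 5} — 1 (Reacher) has 1→7; 5 (Reacher) has 5→7.
A3: add {2} — 2 (Reacher) has 2→1.
A4: add {3} — 3 (Blocker): all of {1, 2, 7} already in.
A5 = A4; e.g. 4 (Blocker) can still go to 6. Fixed point.
Reacher's winning region = {0, 1, 2, 3, 5, 7}.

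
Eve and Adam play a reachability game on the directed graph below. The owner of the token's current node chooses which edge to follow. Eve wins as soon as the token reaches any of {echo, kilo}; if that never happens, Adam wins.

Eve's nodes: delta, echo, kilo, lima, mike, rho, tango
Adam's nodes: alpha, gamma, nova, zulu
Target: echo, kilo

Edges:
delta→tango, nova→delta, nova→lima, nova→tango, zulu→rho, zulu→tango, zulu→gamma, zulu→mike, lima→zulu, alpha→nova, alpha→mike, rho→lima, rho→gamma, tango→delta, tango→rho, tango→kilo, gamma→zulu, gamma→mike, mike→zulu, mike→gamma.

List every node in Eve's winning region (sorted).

A0 = {echo, kilo}
A1: add {tango} — tango (Eve) has tango→kilo.
A2: add {delta} — delta (Eve) has delta→tango.
A3 = A2; e.g. nova (Adam) can still go to lima. Fixed point.
Eve's winning region = {delta, echo, kilo, tango}.

delta, echo, kilo, tango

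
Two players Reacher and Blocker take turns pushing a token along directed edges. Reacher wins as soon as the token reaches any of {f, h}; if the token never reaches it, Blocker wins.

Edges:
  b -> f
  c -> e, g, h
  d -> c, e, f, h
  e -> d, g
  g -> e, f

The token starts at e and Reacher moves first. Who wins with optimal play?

Blocker

Track states (vertex, player-to-move).
A0 = {(f,Reacher), (f,Blocker), (h,Reacher), (h,Blocker)}
A1: add {(b,Reacher), (b,Blocker), (c,Reacher), (d,Reacher), (g,Reacher)}.
A2: add {(e,Blocker)}.
A3 = A2; e.g. (c,Blocker) stays out. (e,Reacher) never enters ⇒ Blocker avoids the target.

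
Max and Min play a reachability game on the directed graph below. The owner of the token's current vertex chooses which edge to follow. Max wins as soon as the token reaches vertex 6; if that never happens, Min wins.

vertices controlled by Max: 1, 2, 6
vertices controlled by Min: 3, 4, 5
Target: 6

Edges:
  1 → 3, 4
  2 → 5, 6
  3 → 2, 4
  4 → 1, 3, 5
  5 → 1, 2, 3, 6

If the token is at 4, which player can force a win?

Min

A0 = {6}
A1: add {2} — 2 (Max) has 2→6.
A2 = A1; e.g. 1 (Max) has no edge into A1. Fixed point.
4 never enters the attractor, so Min can avoid the target forever.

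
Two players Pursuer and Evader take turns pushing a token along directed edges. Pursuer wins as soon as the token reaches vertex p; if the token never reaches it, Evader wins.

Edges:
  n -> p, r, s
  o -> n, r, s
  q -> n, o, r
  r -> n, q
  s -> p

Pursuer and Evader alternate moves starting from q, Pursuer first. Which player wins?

Track states (vertex, player-to-move).
A0 = {(p,Pursuer), (p,Evader)}
A1: add {(n,Pursuer), (s,Pursuer), (s,Evader)}.
A2: add {(o,Pursuer)}.
A3 = A2; e.g. (n,Evader) stays out. (q,Pursuer) never enters ⇒ Evader avoids the target.

Evader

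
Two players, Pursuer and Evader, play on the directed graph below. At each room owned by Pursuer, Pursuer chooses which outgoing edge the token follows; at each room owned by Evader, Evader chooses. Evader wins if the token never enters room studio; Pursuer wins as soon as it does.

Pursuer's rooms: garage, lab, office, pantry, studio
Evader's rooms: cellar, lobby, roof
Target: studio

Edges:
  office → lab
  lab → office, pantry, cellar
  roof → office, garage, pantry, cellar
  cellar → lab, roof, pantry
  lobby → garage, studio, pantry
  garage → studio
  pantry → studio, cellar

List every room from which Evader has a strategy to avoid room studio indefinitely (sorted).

cellar, roof

A0 = {studio}
A1: add {garage, pantry} — garage (Pursuer) has garage→studio; pantry (Pursuer) has pantry→studio.
A2: add {lab, lobby} — lobby (Evader): all of {garage, studio, pantry} already in; lab (Pursuer) has lab→pantry.
A3: add {office} — office (Pursuer) has office→lab.
A4 = A3; e.g. roof (Evader) can still go to cellar. Fixed point.
Pursuer's attractor = {garage, lab, lobby, office, pantry, studio}; Evader avoids the target exactly from the complement.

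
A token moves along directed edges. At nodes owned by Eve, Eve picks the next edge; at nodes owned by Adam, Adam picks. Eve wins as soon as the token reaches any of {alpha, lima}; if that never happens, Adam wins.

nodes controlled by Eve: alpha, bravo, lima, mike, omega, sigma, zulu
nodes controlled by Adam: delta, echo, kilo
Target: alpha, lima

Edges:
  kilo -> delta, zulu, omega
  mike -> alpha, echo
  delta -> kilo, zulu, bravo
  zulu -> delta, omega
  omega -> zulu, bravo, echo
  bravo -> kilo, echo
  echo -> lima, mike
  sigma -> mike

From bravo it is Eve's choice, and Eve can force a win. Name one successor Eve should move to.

A0 = {alpha, lima}
A1: add {mike} — mike (Eve) has mike→alpha.
A2: add {echo, sigma} — echo (Adam): all of {lima, mike} already in; sigma (Eve) has sigma→mike.
A3: add {bravo, omega} — omega (Eve) has omega→echo; bravo (Eve) has bravo→echo.
A4: add {zulu} — zulu (Eve) has zulu→omega.
A5 = A4; e.g. kilo (Adam) can still go to delta. Fixed point.
From bravo, successor echo is in the attractor (rank 2); the other successor kilo is not.

echo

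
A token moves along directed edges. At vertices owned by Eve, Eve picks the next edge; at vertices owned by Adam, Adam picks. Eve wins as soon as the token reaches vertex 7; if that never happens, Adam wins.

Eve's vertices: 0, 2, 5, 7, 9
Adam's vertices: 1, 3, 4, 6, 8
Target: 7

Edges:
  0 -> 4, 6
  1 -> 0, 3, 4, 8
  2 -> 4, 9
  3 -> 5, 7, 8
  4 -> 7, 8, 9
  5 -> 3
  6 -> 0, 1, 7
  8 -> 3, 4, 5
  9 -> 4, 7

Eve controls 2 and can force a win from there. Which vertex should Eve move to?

A0 = {7}
A1: add {9} — 9 (Eve) has 9→7.
A2: add {2} — 2 (Eve) has 2→9.
A3 = A2; e.g. 0 (Eve) has no edge into A2. Fixed point.
From 2, successor 9 is in the attractor (rank 1); the other successor 4 is not.

9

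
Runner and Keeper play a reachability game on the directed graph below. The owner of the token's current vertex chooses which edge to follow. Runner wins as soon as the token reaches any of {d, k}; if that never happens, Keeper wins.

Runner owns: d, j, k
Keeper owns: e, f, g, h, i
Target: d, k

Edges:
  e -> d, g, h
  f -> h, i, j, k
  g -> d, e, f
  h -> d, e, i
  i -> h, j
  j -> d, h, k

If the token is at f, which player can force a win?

Keeper

A0 = {d, k}
A1: add {j} — j (Runner) has j→d.
A2 = A1; e.g. e (Keeper) can still go to g. Fixed point.
f never enters the attractor, so Keeper can avoid the target forever.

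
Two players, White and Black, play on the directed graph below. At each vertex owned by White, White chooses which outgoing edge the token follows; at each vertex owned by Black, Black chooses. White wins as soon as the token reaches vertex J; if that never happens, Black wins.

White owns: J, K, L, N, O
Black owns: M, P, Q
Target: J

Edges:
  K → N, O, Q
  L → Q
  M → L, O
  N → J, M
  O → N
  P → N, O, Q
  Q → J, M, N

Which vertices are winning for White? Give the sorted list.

A0 = {J}
A1: add {N} — N (White) has N→J.
A2: add {K, O} — K (White) has K→N; O (White) has O→N.
A3 = A2; e.g. L (White) has no edge into A2. Fixed point.
White's winning region = {J, K, N, O}.

J, K, N, O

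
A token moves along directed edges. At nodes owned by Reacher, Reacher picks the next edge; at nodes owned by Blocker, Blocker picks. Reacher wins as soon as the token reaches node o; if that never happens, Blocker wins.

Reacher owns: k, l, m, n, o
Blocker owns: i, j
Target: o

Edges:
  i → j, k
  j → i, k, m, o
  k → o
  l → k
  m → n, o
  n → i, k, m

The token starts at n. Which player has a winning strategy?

Reacher

A0 = {o}
A1: add {k, m} — k (Reacher) has k→o; m (Reacher) has m→o.
A2: add {l, n} — l (Reacher) has l→k; n (Reacher) has n→k.
A3 = A2; e.g. i (Blocker) can still go to j. Fixed point.
n ∈ A2, so Reacher can force the target.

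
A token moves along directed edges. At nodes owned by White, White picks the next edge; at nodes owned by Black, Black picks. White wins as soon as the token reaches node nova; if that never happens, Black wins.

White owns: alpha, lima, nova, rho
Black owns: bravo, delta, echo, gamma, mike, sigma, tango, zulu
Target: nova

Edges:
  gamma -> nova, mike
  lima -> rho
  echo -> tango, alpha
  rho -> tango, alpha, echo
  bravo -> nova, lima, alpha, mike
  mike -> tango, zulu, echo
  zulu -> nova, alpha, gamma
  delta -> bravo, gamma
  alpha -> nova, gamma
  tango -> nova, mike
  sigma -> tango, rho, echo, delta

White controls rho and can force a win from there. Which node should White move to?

A0 = {nova}
A1: add {alpha} — alpha (White) has alpha→nova.
A2: add {rho} — rho (White) has rho→alpha.
A3: add {lima} — lima (White) has lima→rho.
A4 = A3; e.g. bravo (Black) can still go to mike. Fixed point.
From rho, successor alpha is in the attractor (rank 1); the other successors echo, tango are not.

alpha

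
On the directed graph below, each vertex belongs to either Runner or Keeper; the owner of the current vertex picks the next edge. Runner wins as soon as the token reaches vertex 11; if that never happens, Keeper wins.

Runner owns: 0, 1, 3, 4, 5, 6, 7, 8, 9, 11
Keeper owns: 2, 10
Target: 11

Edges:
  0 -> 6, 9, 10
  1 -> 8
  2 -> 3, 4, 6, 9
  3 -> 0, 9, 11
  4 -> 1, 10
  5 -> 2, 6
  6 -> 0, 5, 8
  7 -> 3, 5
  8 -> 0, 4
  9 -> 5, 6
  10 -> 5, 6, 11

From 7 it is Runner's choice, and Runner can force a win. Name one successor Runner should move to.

A0 = {11}
A1: add {3} — 3 (Runner) has 3→11.
A2: add {7} — 7 (Runner) has 7→3.
A3 = A2; e.g. 0 (Runner) has no edge into A2. Fixed point.
From 7, successor 3 is in the attractor (rank 1); the other successor 5 is not.

3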